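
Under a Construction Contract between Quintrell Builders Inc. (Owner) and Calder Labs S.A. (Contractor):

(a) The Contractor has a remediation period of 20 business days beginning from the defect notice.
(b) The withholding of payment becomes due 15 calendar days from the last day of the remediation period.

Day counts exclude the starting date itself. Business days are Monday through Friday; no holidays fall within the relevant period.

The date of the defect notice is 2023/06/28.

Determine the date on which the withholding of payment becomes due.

From Wednesday, 2023/06/28, 20 business days (Jun 29, Jun 30, Jul 3, Jul 4, …, Jul 24, Jul 25, Jul 26, skipping weekends) brings us to Wednesday, 2023/07/26, which is the last day of the remediation period.
The date on which the withholding of payment becomes due: 2023/07/26 + 15 days = 2023/08/10.

2023/08/10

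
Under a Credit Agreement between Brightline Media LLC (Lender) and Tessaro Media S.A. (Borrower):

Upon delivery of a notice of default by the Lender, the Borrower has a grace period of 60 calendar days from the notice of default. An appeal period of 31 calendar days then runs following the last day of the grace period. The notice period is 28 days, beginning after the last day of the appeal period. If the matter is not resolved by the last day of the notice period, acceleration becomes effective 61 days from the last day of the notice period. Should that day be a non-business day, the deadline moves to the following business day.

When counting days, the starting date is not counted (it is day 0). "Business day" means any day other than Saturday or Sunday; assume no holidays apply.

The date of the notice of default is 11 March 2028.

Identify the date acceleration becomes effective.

Adding 60 calendar days to 11 March 2028 gives 10 May 2028, which is the last day of the grace period.
The last day of the appeal period: 10 May 2028 + 31 days = 10 June 2028.
The last day of the notice period: 10 June 2028 + 28 days = 8 July 2028.
Adding 61 calendar days to 8 July 2028 gives 7 September 2028, which is the date acceleration becomes effective. 7 September 2028 is a Thursday, so no roll-forward applies.

7 September 2028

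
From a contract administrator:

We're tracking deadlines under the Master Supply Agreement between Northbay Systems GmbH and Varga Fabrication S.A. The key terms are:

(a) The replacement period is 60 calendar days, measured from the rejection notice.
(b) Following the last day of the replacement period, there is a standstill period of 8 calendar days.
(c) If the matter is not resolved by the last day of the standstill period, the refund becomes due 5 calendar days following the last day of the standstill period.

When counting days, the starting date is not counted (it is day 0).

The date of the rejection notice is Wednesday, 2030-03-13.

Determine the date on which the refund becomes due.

2030-05-25

The last day of the replacement period: 60 calendar days after 2030-03-13 is 2030-05-12.
Adding 8 calendar days to 2030-05-12 gives 2030-05-20, which is the last day of the standstill period.
The date on which the refund becomes due: 5 calendar days after 2030-05-20 is 2030-05-25.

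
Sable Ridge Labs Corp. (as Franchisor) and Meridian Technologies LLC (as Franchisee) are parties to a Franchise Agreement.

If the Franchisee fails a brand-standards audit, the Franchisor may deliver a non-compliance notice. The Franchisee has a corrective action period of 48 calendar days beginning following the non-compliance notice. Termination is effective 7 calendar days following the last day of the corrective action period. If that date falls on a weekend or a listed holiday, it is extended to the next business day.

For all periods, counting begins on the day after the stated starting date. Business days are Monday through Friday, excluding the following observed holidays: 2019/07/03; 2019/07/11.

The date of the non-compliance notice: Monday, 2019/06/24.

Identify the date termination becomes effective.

The last day of the corrective action period: 48 calendar days after 2019/06/24 is 2019/08/11.
The date termination becomes effective: 2019/08/11 + 7 days = 2019/08/18. That falls on a Sunday, so it rolls to the next business day, Monday, 2019/08/19.

2019/08/19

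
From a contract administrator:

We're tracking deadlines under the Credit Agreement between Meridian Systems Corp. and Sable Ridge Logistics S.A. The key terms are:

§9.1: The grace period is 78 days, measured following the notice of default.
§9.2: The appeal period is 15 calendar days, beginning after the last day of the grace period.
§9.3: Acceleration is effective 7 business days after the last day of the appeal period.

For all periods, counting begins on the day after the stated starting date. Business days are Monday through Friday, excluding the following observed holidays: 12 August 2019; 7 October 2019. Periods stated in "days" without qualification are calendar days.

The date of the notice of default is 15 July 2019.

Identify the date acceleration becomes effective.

The last day of the grace period: 15 July 2019 + 78 days = 1 October 2019.
The last day of the appeal period: 1 October 2019 + 15 days = 16 October 2019.
The date acceleration becomes effective: 7 business days after Wednesday, 16 October 2019, skipping weekends — Oct 17, Oct 18, Oct 21, Oct 22, Oct 23, Oct 24, Oct 25 — lands on Friday, 25 October 2019.

25 October 2019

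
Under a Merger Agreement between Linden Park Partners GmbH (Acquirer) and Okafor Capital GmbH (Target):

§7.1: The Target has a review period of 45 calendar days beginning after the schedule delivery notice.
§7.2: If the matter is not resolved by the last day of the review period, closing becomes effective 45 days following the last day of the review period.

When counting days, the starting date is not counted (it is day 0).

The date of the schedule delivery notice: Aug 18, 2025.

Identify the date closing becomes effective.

Adding 45 calendar days to Aug 18, 2025 gives Oct 2, 2025, which is the last day of the review period.
Adding 45 calendar days to Oct 2, 2025 gives Nov 16, 2025, which is the date closing becomes effective.

Nov 16, 2025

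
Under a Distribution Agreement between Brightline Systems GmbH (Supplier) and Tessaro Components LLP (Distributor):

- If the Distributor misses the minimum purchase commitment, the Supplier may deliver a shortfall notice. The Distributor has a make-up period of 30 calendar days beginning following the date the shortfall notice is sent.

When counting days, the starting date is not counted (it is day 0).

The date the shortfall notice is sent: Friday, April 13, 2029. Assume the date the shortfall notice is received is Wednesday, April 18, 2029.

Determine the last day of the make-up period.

May 13, 2029

The last day of the make-up period: April 13, 2029 + 30 days = May 13, 2029.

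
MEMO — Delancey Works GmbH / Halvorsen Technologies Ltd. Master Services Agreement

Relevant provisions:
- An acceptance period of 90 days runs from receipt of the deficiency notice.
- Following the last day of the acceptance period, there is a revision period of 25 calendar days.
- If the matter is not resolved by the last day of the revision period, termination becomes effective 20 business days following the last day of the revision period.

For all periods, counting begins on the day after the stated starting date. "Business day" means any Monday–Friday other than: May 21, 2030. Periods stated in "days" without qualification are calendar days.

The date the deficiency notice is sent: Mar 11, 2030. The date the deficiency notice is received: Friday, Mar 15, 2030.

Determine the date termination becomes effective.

Adding 90 calendar days to Mar 15, 2030 gives Jun 13, 2030, which is the last day of the acceptance period.
The last day of the revision period: Jun 13, 2030 + 25 days = Jul 8, 2030.
From Monday, Jul 8, 2030, 20 business days (Jul 9, Jul 10, Jul 11, Jul 12, …, Aug 1, Aug 2, Aug 5, skipping weekends) brings us to Monday, Aug 5, 2030, which is the date termination becomes effective.

Aug 5, 2030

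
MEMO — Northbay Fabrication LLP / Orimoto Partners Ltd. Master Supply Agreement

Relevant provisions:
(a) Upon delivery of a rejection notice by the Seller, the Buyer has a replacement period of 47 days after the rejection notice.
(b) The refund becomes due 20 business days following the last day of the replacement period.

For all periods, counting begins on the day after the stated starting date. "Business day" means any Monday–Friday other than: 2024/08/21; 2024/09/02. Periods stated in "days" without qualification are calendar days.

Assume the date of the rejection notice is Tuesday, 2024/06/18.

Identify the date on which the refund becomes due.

The last day of the replacement period: 47 calendar days after 2024/06/18 is 2024/08/04.
The date on which the refund becomes due: 20 business days after Sunday, 2024/08/04, skipping weekends and the listed holidays on Aug 21, Sep 2 — Aug 5, Aug 6, Aug 7, Aug 8, …, Aug 29, Aug 30, Sep 3 — lands on Tuesday, 2024/09/03.

2024/09/03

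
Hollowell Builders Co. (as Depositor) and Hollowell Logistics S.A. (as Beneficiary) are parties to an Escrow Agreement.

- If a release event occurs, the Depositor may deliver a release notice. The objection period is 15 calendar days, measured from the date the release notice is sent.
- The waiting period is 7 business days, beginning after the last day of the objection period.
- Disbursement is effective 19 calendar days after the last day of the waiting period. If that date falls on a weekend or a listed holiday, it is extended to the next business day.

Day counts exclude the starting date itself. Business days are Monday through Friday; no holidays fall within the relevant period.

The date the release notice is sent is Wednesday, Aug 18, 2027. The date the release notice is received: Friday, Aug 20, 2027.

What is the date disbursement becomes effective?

The last day of the objection period: 15 calendar days after Aug 18, 2027 is Sep 2, 2027.
The last day of the waiting period: counting 7 business days from Thursday, Sep 2, 2027 (Sep 3, Sep 6, Sep 7, Sep 8, Sep 9, Sep 10, Sep 13, skipping weekends) reaches Monday, Sep 13, 2027.
Adding 19 calendar days to Sep 13, 2027 gives Oct 2, 2027, which is the date disbursement becomes effective. That falls on a Saturday, so it rolls to the next business day, Monday, Oct 4, 2027.

Oct 4, 2027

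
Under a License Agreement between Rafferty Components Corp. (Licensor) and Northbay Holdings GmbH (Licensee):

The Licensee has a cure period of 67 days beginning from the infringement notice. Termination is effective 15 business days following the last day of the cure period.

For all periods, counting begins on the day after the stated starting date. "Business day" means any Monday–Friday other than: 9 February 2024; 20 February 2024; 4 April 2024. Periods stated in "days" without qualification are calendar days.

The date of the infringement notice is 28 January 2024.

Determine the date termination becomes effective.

The last day of the cure period: 67 calendar days after 28 January 2024 is 4 April 2024.
From Thursday, 4 April 2024, 15 business days (Apr 5, Apr 8, Apr 9, Apr 10, …, Apr 23, Apr 24, Apr 25, skipping weekends) brings us to Thursday, 25 April 2024, which is the date termination becomes effective.

25 April 2024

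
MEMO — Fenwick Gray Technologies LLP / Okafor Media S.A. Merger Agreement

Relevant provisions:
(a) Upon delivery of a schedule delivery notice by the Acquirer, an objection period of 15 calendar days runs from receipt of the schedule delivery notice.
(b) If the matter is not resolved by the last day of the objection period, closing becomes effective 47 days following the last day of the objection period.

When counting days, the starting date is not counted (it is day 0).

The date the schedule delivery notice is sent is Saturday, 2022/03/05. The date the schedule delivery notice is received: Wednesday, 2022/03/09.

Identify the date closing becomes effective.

2022/05/10

The last day of the objection period: 15 calendar days after 2022/03/09 is 2022/03/24.
Adding 47 calendar days to 2022/03/24 gives 2022/05/10, which is the date closing becomes effective.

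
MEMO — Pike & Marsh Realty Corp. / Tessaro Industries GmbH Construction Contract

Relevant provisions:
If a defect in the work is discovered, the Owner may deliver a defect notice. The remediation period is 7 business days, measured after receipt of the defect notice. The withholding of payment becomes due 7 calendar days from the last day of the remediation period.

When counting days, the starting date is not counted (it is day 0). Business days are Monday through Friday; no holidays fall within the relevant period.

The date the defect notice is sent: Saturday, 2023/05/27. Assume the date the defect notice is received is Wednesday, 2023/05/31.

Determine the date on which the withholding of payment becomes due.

2023/06/16

The last day of the remediation period: 7 business days after Wednesday, 2023/05/31, skipping weekends — Jun 1, Jun 2, Jun 5, Jun 6, Jun 7, Jun 8, Jun 9 — lands on Friday, 2023/06/09.
Adding 7 calendar days to 2023/06/09 gives 2023/06/16, which is the date on which the withholding of payment becomes due.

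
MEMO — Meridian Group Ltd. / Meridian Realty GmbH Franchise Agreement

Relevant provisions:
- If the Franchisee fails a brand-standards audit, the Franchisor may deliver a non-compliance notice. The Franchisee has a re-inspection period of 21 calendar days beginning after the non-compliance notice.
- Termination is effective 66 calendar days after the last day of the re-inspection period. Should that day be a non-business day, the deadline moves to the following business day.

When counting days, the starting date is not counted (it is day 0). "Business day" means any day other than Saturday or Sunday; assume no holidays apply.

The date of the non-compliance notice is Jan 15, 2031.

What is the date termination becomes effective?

The last day of the re-inspection period: Jan 15, 2031 + 21 days = Feb 5, 2031.
The date termination becomes effective: Feb 5, 2031 + 66 days = Apr 12, 2031. That falls on a Saturday, so it rolls to the next business day, Monday, Apr 14, 2031.

Apr 14, 2031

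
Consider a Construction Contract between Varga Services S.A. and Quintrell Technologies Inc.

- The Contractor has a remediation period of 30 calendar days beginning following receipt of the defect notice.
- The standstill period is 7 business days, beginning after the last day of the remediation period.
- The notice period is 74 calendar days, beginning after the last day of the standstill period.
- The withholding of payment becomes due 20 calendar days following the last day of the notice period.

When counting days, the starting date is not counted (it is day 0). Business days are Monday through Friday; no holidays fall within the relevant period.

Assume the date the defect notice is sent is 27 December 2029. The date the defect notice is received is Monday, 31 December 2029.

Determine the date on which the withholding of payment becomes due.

13 May 2030

Adding 30 calendar days to 31 December 2029 gives 30 January 2030, which is the last day of the remediation period.
The last day of the standstill period: counting 7 business days from Wednesday, 30 January 2030 (Jan 31, Feb 1, Feb 4, Feb 5, Feb 6, Feb 7, Feb 8, skipping weekends) reaches Friday, 8 February 2030.
The last day of the notice period: 8 February 2030 + 74 days = 23 April 2030.
The date on which the withholding of payment becomes due: 23 April 2030 + 20 days = 13 May 2030.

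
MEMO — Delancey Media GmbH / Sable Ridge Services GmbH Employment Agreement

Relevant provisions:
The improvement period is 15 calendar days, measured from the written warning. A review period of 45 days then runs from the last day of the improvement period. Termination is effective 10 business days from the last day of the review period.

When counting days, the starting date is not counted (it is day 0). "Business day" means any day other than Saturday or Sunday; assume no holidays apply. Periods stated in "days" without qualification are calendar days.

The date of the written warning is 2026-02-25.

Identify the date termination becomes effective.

2026-05-08

The last day of the improvement period: 15 calendar days after 2026-02-25 is 2026-03-12.
The last day of the review period: 45 calendar days after 2026-03-12 is 2026-04-26.
From Sunday, 2026-04-26, 10 business days (Apr 27, Apr 28, Apr 29, Apr 30, May 1, May 4, May 5, May 6, May 7, May 8, skipping weekends) brings us to Friday, 2026-05-08, which is the date termination becomes effective.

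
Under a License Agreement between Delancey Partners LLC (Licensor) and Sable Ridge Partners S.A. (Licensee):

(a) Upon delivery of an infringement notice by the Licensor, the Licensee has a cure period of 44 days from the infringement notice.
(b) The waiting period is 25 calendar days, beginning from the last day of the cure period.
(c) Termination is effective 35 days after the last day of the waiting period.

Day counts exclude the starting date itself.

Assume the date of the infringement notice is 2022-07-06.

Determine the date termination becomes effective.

Adding 44 calendar days to 2022-07-06 gives 2022-08-19, which is the last day of the cure period.
The last day of the waiting period: 2022-08-19 + 25 days = 2022-09-13.
Adding 35 calendar days to 2022-09-13 gives 2022-10-18, which is the date termination becomes effective.

2022-10-18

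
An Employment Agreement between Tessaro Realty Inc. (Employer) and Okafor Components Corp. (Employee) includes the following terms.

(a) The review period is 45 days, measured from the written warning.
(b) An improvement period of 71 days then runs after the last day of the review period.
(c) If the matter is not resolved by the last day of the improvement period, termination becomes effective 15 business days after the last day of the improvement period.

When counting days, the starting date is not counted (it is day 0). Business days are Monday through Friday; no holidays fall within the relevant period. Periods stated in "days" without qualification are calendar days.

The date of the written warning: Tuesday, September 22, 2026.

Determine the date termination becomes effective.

February 5, 2027

The last day of the review period: September 22, 2026 + 45 days = November 6, 2026.
The last day of the improvement period: 71 calendar days after November 6, 2026 is January 16, 2027.
The date termination becomes effective: counting 15 business days from Saturday, January 16, 2027 (Jan 18, Jan 19, Jan 20, Jan 21, …, Feb 3, Feb 4, Feb 5, skipping weekends) reaches Friday, February 5, 2027.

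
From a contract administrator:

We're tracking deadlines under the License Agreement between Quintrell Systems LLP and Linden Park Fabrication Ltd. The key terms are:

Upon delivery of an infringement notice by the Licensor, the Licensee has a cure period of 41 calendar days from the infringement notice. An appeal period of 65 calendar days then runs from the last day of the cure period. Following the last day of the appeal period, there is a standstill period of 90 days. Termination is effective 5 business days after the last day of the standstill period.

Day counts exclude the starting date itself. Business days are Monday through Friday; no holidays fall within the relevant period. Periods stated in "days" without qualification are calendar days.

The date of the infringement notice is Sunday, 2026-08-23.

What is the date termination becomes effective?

The last day of the cure period: 41 calendar days after 2026-08-23 is 2026-10-03.
The last day of the appeal period: 65 calendar days after 2026-10-03 is 2026-12-07.
The last day of the standstill period: 2026-12-07 + 90 days = 2027-03-07.
From Sunday, 2027-03-07, 5 business days (Mar 8, Mar 9, Mar 10, Mar 11, Mar 12, skipping weekends) brings us to Friday, 2027-03-12, which is the date termination becomes effective.

2027-03-12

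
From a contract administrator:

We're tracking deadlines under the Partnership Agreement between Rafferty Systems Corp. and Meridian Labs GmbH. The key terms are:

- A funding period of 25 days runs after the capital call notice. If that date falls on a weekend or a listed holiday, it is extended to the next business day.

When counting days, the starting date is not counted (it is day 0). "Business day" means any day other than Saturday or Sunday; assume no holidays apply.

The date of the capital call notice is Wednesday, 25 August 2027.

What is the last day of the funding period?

The last day of the funding period: 25 calendar days after 25 August 2027 is 19 September 2027. That falls on a Sunday, so it rolls to the next business day, Monday, 20 September 2027.

20 September 2027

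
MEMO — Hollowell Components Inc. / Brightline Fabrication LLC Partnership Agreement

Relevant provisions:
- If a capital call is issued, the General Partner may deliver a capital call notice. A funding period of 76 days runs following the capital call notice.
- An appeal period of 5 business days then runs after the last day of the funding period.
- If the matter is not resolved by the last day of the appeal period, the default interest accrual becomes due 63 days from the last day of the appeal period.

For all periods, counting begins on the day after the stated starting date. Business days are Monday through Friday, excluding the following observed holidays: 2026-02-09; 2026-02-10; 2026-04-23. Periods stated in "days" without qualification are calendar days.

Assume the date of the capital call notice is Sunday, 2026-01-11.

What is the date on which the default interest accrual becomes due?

2026-06-05

The last day of the funding period: 2026-01-11 + 76 days = 2026-03-28.
The last day of the appeal period: counting 5 business days from Saturday, 2026-03-28 (Mar 30, Mar 31, Apr 1, Apr 2, Apr 3, skipping weekends) reaches Friday, 2026-04-03.
The date on which the default interest accrual becomes due: 63 calendar days after 2026-04-03 is 2026-06-05.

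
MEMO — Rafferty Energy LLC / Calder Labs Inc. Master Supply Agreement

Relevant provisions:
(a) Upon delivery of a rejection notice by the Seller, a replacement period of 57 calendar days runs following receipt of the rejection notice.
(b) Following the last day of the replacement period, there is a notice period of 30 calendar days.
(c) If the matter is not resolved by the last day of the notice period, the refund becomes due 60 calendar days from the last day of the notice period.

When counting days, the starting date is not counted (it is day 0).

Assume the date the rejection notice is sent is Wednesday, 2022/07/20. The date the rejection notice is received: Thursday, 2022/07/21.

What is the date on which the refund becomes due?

2022/12/15

The last day of the replacement period: 2022/07/21 + 57 days = 2022/09/16.
The last day of the notice period: 30 calendar days after 2022/09/16 is 2022/10/16.
Adding 60 calendar days to 2022/10/16 gives 2022/12/15, which is the date on which the refund becomes due.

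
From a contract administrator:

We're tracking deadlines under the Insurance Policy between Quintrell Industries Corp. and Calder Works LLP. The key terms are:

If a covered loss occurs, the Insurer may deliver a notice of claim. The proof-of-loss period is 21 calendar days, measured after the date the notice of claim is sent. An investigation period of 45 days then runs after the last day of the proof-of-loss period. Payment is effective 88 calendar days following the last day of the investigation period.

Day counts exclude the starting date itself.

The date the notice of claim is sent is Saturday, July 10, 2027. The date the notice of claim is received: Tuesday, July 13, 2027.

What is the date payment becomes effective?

The last day of the proof-of-loss period: July 10, 2027 + 21 days = July 31, 2027.
The last day of the investigation period: July 31, 2027 + 45 days = September 14, 2027.
Adding 88 calendar days to September 14, 2027 gives December 11, 2027, which is the date payment becomes effective.

December 11, 2027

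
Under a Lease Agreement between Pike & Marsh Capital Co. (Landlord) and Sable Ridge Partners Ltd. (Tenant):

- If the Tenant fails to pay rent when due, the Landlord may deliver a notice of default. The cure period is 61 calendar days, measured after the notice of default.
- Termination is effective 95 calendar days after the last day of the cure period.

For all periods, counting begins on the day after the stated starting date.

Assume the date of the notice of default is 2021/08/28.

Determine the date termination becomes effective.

The last day of the cure period: 61 calendar days after 2021/08/28 is 2021/10/28.
The date termination becomes effective: 95 calendar days after 2021/10/28 is 2022/01/31.

2022/01/31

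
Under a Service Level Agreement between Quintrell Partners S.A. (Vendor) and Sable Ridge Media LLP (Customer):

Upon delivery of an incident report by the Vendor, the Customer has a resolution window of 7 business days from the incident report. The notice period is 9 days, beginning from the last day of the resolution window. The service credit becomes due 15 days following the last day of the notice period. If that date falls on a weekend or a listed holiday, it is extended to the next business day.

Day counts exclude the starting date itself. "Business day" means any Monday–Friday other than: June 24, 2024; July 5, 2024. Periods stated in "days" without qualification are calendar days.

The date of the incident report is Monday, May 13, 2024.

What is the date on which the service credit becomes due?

From Monday, May 13, 2024, 7 business days (May 14, May 15, May 16, May 17, May 20, May 21, May 22, skipping weekends) brings us to Wednesday, May 22, 2024, which is the last day of the resolution window.
The last day of the notice period: May 22, 2024 + 9 days = May 31, 2024.
The date on which the service credit becomes due: 15 calendar days after May 31, 2024 is June 15, 2024. That falls on a Saturday, so it rolls to the next business day, Monday, June 17, 2024.

June 17, 2024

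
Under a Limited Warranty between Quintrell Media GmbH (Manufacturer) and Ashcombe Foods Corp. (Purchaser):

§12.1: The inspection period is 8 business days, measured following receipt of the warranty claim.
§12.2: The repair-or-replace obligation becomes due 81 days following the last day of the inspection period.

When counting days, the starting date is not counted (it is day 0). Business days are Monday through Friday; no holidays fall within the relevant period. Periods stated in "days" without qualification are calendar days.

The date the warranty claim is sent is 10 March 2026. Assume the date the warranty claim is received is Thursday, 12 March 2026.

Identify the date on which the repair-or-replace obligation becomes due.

13 June 2026

The last day of the inspection period: counting 8 business days from Thursday, 12 March 2026 (Mar 13, Mar 16, Mar 17, Mar 18, Mar 19, Mar 20, Mar 23, Mar 24, skipping weekends) reaches Tuesday, 24 March 2026.
The date on which the repair-or-replace obligation becomes due: 24 March 2026 + 81 days = 13 June 2026.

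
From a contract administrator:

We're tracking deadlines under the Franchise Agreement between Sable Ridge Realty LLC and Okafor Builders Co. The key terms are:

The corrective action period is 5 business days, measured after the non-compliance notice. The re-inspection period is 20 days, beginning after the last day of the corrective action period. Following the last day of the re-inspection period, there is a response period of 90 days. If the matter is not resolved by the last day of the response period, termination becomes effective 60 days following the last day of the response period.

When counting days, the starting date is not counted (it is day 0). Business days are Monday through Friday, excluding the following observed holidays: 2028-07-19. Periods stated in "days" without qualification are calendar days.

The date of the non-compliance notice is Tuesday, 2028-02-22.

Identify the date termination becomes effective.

2028-08-17

The last day of the corrective action period: 5 business days after Tuesday, 2028-02-22, skipping weekends — Feb 23, Feb 24, Feb 25, Feb 28, Feb 29 — lands on Tuesday, 2028-02-29.
The last day of the re-inspection period: 2028-02-29 + 20 days = 2028-03-20.
The last day of the response period: 90 calendar days after 2028-03-20 is 2028-06-18.
The date termination becomes effective: 2028-06-18 + 60 days = 2028-08-17.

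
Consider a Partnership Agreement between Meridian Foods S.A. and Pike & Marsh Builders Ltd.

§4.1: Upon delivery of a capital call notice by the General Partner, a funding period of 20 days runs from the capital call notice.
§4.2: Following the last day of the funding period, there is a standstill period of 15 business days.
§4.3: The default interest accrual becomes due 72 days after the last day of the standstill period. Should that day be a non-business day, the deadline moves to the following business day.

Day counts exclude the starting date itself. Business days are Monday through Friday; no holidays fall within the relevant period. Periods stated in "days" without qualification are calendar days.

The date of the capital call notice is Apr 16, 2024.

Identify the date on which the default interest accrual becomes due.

Aug 7, 2024

Adding 20 calendar days to Apr 16, 2024 gives May 6, 2024, which is the last day of the funding period.
The last day of the standstill period: counting 15 business days from Monday, May 6, 2024 (May 7, May 8, May 9, May 10, …, May 23, May 24, May 27, skipping weekends) reaches Monday, May 27, 2024.
Adding 72 calendar days to May 27, 2024 gives Aug 7, 2024, which is the date on which the default interest accrual becomes due. Aug 7, 2024 is a Wednesday, so no roll-forward applies.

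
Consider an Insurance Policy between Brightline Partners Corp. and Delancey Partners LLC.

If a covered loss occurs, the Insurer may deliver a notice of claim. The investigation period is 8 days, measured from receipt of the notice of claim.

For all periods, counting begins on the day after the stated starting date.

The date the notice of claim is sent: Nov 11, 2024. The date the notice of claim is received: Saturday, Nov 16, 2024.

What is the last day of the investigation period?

Nov 24, 2024

The last day of the investigation period: 8 calendar days after Nov 16, 2024 is Nov 24, 2024.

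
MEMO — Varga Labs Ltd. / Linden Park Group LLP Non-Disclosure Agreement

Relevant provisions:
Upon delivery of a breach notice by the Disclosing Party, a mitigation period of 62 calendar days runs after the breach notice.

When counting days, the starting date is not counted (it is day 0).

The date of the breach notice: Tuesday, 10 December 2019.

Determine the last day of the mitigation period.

10 February 2020

Adding 62 calendar days to 10 December 2019 gives 10 February 2020, which is the last day of the mitigation period.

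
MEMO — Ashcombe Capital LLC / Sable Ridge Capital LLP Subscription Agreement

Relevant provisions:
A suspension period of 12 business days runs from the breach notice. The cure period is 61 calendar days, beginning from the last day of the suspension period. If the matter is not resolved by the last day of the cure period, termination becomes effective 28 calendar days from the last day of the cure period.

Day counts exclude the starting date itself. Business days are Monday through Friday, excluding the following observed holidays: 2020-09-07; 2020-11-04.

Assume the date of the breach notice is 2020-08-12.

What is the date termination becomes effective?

From Wednesday, 2020-08-12, 12 business days (Aug 13, Aug 14, Aug 17, Aug 18, …, Aug 26, Aug 27, Aug 28, skipping weekends) brings us to Friday, 2020-08-28, which is the last day of the suspension period.
The last day of the cure period: 2020-08-28 + 61 days = 2020-10-28.
The date termination becomes effective: 2020-10-28 + 28 days = 2020-11-25.

2020-11-25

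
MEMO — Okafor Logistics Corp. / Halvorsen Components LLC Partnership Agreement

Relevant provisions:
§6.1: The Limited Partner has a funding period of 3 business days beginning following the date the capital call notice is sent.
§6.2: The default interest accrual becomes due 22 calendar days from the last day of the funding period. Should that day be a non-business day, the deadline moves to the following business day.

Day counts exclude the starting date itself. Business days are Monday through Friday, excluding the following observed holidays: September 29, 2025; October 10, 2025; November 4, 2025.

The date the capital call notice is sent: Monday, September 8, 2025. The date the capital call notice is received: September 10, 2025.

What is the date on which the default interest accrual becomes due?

The last day of the funding period: counting 3 business days from Monday, September 8, 2025 (Sep 9, Sep 10, Sep 11, skipping weekends) reaches Thursday, September 11, 2025.
The date on which the default interest accrual becomes due: 22 calendar days after September 11, 2025 is October 3, 2025. October 3, 2025 is a Friday and is not a listed holiday, so no roll-forward applies.

October 3, 2025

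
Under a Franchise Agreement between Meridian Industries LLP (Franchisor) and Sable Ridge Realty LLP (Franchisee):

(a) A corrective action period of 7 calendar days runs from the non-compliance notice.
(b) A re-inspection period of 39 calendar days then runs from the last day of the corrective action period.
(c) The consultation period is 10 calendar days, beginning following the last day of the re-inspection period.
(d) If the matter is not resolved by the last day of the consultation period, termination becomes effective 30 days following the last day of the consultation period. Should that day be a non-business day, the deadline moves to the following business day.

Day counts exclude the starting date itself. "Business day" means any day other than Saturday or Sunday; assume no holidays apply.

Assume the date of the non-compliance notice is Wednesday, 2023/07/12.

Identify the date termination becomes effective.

2023/10/06

The last day of the corrective action period: 7 calendar days after 2023/07/12 is 2023/07/19.
The last day of the re-inspection period: 39 calendar days after 2023/07/19 is 2023/08/27.
Adding 10 calendar days to 2023/08/27 gives 2023/09/06, which is the last day of the consultation period.
Adding 30 calendar days to 2023/09/06 gives 2023/10/06, which is the date termination becomes effective. 2023/10/06 is a Friday, so no roll-forward applies.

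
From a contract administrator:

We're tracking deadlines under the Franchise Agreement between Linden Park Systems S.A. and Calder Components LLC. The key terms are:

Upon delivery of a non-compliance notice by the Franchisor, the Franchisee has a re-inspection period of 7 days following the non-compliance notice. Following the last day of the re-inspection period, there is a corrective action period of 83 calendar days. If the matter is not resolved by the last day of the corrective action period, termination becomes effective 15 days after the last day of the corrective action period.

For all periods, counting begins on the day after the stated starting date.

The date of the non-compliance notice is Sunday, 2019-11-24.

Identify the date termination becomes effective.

2020-03-08

The last day of the re-inspection period: 2019-11-24 + 7 days = 2019-12-01.
The last day of the corrective action period: 83 calendar days after 2019-12-01 is 2020-02-22.
The date termination becomes effective: 2020-02-22 + 15 days = 2020-03-08.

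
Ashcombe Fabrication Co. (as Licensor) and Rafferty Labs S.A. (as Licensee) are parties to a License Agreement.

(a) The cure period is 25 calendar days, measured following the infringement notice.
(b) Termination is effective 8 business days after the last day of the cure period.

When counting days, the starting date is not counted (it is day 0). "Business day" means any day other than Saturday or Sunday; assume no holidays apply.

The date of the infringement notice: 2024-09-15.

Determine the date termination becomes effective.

The last day of the cure period: 25 calendar days after 2024-09-15 is 2024-10-10.
The date termination becomes effective: counting 8 business days from Thursday, 2024-10-10 (Oct 11, Oct 14, Oct 15, Oct 16, Oct 17, Oct 18, Oct 21, Oct 22, skipping weekends) reaches Tuesday, 2024-10-22.

2024-10-22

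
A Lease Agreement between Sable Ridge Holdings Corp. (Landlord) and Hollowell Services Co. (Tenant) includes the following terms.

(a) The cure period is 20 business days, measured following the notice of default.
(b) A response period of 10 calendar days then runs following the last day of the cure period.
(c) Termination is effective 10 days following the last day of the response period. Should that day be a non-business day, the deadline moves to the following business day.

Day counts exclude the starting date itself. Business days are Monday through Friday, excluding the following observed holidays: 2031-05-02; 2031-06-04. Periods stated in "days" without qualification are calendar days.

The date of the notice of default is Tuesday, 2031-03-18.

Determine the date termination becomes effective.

The last day of the cure period: 20 business days after Tuesday, 2031-03-18, skipping weekends — Mar 19, Mar 20, Mar 21, Mar 24, …, Apr 11, Apr 14, Apr 15 — lands on Tuesday, 2031-04-15.
Adding 10 calendar days to 2031-04-15 gives 2031-04-25, which is the last day of the response period.
The date termination becomes effective: 10 calendar days after 2031-04-25 is 2031-05-05. 2031-05-05 is a Monday and is not a listed holiday, so no roll-forward applies.

2031-05-05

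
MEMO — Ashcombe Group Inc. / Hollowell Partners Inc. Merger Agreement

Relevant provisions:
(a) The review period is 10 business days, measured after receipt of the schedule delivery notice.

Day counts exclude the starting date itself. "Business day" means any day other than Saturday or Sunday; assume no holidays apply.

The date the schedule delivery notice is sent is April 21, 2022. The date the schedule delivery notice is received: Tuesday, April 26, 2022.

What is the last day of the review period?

May 10, 2022

The last day of the review period: 10 business days after Tuesday, April 26, 2022, skipping weekends — Apr 27, Apr 28, Apr 29, May 2, May 3, May 4, May 5, May 6, May 9, May 10 — lands on Tuesday, May 10, 2022.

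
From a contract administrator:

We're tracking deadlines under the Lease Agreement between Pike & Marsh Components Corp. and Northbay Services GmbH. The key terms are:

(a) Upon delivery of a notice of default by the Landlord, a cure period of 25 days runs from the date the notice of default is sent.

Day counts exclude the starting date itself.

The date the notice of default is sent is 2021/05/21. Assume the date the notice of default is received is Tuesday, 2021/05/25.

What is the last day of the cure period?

Adding 25 calendar days to 2021/05/21 gives 2021/06/15, which is the last day of the cure period.

2021/06/15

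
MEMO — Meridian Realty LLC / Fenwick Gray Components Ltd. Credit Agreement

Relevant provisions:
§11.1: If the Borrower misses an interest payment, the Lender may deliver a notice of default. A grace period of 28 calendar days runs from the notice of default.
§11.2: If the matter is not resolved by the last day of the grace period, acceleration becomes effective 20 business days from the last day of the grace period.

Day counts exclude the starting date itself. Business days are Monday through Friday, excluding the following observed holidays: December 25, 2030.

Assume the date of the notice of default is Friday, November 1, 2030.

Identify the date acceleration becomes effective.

December 30, 2030

The last day of the grace period: November 1, 2030 + 28 days = November 29, 2030.
The date acceleration becomes effective: counting 20 business days from Friday, November 29, 2030 (Dec 2, Dec 3, Dec 4, Dec 5, …, Dec 26, Dec 27, Dec 30, skipping weekends and the listed holiday on Dec 25) reaches Monday, December 30, 2030.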